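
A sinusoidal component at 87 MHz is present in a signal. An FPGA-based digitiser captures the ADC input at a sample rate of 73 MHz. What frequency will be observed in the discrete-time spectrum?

87 MHz mod fs = 14 MHz.
14 MHz ≤ fs/2 = 36.5 MHz, appears at 14 MHz.

14 MHz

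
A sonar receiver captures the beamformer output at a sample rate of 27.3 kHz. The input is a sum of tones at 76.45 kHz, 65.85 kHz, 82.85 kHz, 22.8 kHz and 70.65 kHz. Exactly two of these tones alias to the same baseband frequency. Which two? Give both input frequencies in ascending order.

65.85 kHz, 70.65 kHz

fs/2 = 13.65 kHz.
76.45 kHz mod fs = 21.85 kHz.
21.85 kHz > fs/2 = 13.65 kHz, folds to fs − 21.85 kHz = 5.45 kHz.
65.85 kHz mod fs = 11.25 kHz.
11.25 kHz ≤ fs/2 = 13.65 kHz, appears at 11.25 kHz.
82.85 kHz mod fs = 0.95 kHz.
0.95 kHz ≤ fs/2 = 13.65 kHz, appears at 0.95 kHz.
22.8 kHz > fs/2 = 13.65 kHz, folds to fs − 22.8 kHz = 4.5 kHz.
70.65 kHz mod fs = 16.05 kHz.
16.05 kHz > fs/2 = 13.65 kHz, folds to fs − 16.05 kHz = 11.25 kHz.
65.85 kHz and 70.65 kHz both map to 11.25 kHz.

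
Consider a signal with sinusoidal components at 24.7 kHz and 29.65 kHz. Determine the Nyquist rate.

59.3 kHz

Highest-frequency component: 29.65 kHz.
Nyquist rate = 2 × 29.65 kHz = 59.3 kHz.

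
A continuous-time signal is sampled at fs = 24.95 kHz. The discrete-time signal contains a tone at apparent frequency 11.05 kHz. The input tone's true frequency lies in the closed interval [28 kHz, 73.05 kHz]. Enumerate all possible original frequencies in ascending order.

Frequencies that alias to 11.05 kHz are k·fs ± 11.05 kHz for integer k ≥ 0.
k=0: 11.05 kHz.
k=1: 13.9 kHz, 36 kHz.
k=2: 38.85 kHz, 60.95 kHz.
k=3: 63.8 kHz, 85.9 kHz.
k=4: 88.75 kHz, 110.85 kHz.
Within [28 kHz, 73.05 kHz]: 36 kHz, 38.85 kHz, 60.95 kHz, 63.8 kHz.

36 kHz, 38.85 kHz, 60.95 kHz, 63.8 kHz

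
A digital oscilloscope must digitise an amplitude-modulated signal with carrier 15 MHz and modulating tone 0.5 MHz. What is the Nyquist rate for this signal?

31 MHz

AM sidebands sit at fc ± fm = 14.5 MHz and 15.5 MHz.
Highest-frequency component: 15.5 MHz.
Nyquist rate = 2 × 15.5 MHz = 31 MHz.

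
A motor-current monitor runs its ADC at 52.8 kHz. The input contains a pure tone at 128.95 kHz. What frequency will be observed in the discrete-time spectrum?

128.95 kHz mod fs = 23.35 kHz.
23.35 kHz ≤ fs/2 = 26.4 kHz, appears at 23.35 kHz.

23.35 kHz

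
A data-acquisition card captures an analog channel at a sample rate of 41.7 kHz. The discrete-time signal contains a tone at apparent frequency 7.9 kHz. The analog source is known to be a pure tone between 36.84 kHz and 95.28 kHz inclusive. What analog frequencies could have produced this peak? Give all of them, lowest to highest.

Frequencies that alias to 7.9 kHz are k·fs ± 7.9 kHz for integer k ≥ 0.
k=0: 7.9 kHz.
k=1: 33.8 kHz, 49.6 kHz.
k=2: 75.5 kHz, 91.3 kHz.
k=3: 117.2 kHz, 133 kHz.
Within [36.84 kHz, 95.28 kHz]: 49.6 kHz, 75.5 kHz, 91.3 kHz.

49.6 kHz, 75.5 kHz, 91.3 kHz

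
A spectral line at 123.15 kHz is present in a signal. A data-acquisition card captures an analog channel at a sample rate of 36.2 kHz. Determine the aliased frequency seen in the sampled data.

123.15 kHz mod fs = 14.55 kHz.
14.55 kHz ≤ fs/2 = 18.1 kHz, appears at 14.55 kHz.

14.55 kHz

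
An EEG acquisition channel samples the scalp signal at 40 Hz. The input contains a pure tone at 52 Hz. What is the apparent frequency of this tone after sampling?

12 Hz

52 Hz mod fs = 12 Hz.
12 Hz ≤ fs/2 = 20 Hz, appears at 12 Hz.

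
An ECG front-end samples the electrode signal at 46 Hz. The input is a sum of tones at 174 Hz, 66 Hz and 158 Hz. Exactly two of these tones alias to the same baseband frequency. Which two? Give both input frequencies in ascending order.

fs/2 = 23 Hz.
174 Hz mod fs = 36 Hz.
36 Hz > fs/2 = 23 Hz, folds to fs − 36 Hz = 10 Hz.
66 Hz mod fs = 20 Hz.
20 Hz ≤ fs/2 = 23 Hz, appears at 20 Hz.
158 Hz mod fs = 20 Hz.
20 Hz ≤ fs/2 = 23 Hz, appears at 20 Hz.
66 Hz and 158 Hz both map to 20 Hz.

66 Hz, 158 Hz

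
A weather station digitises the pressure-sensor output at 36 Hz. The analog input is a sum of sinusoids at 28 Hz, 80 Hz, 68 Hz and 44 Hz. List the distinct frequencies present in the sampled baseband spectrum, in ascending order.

4 Hz, 8 Hz

fs/2 = 18 Hz.
28 Hz > fs/2 = 18 Hz, folds to fs − 28 Hz = 8 Hz.
80 Hz mod fs = 8 Hz.
8 Hz ≤ fs/2 = 18 Hz, appears at 8 Hz.
68 Hz mod fs = 32 Hz.
32 Hz > fs/2 = 18 Hz, folds to fs − 32 Hz = 4 Hz.
44 Hz mod fs = 8 Hz.
8 Hz ≤ fs/2 = 18 Hz, appears at 8 Hz.
Distinct values: {4 Hz, 8 Hz}.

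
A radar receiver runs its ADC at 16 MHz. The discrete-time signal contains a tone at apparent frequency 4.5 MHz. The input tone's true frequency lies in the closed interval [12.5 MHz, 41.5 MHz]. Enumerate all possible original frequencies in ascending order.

Frequencies that alias to 4.5 MHz are k·fs ± 4.5 MHz for integer k ≥ 0.
k=0: 4.5 MHz.
k=1: 11.5 MHz, 20.5 MHz.
k=2: 27.5 MHz, 36.5 MHz.
k=3: 43.5 MHz, 52.5 MHz.
Within [12.5 MHz, 41.5 MHz]: 20.5 MHz, 27.5 MHz, 36.5 MHz.

20.5 MHz, 27.5 MHz, 36.5 MHz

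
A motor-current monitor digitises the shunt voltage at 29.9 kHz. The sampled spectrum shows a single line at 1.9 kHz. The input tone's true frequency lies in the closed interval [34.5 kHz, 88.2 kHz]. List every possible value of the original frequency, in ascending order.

57.9 kHz, 61.7 kHz, 87.8 kHz

Frequencies that alias to 1.9 kHz are k·fs ± 1.9 kHz for integer k ≥ 0.
k=0: 1.9 kHz.
k=1: 28 kHz, 31.8 kHz.
k=2: 57.9 kHz, 61.7 kHz.
k=3: 87.8 kHz, 91.6 kHz.
k=4: 117.7 kHz, 121.5 kHz.
Within [34.5 kHz, 88.2 kHz]: 57.9 kHz, 61.7 kHz, 87.8 kHz.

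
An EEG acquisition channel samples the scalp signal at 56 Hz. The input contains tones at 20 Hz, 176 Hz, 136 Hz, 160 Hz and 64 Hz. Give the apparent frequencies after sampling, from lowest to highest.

8 Hz, 20 Hz, 24 Hz

fs/2 = 28 Hz.
20 Hz ≤ fs/2 = 28 Hz, passes unchanged.
176 Hz mod fs = 8 Hz.
8 Hz ≤ fs/2 = 28 Hz, appears at 8 Hz.
136 Hz mod fs = 24 Hz.
24 Hz ≤ fs/2 = 28 Hz, appears at 24 Hz.
160 Hz mod fs = 48 Hz.
48 Hz > fs/2 = 28 Hz, folds to fs − 48 Hz = 8 Hz.
64 Hz mod fs = 8 Hz.
8 Hz ≤ fs/2 = 28 Hz, appears at 8 Hz.
Distinct values: {8 Hz, 20 Hz, 24 Hz}.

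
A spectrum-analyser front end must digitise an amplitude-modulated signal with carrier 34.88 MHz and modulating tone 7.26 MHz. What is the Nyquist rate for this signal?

84.28 MHz

AM sidebands sit at fc ± fm = 27.62 MHz and 42.14 MHz.
Highest-frequency component: 42.14 MHz.
Nyquist rate = 2 × 42.14 MHz = 84.28 MHz.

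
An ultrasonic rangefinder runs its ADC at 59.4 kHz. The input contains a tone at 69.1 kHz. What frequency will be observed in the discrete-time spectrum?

9.7 kHz

69.1 kHz mod fs = 9.7 kHz.
9.7 kHz ≤ fs/2 = 29.7 kHz, appears at 9.7 kHz.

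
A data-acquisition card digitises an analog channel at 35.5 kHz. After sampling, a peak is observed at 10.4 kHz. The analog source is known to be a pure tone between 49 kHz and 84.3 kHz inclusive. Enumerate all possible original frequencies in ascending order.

60.6 kHz, 81.4 kHz

Frequencies that alias to 10.4 kHz are k·fs ± 10.4 kHz for integer k ≥ 0.
k=0: 10.4 kHz.
k=1: 25.1 kHz, 45.9 kHz.
k=2: 60.6 kHz, 81.4 kHz.
k=3: 96.1 kHz, 116.9 kHz.
Within [49 kHz, 84.3 kHz]: 60.6 kHz, 81.4 kHz.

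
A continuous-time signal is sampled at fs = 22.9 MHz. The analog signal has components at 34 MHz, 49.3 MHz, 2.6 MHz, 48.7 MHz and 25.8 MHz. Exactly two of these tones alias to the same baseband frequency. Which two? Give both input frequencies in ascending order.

fs/2 = 11.45 MHz.
34 MHz mod fs = 11.1 MHz.
11.1 MHz ≤ fs/2 = 11.45 MHz, appears at 11.1 MHz.
49.3 MHz mod fs = 3.5 MHz.
3.5 MHz ≤ fs/2 = 11.45 MHz, appears at 3.5 MHz.
2.6 MHz ≤ fs/2 = 11.45 MHz, passes unchanged.
48.7 MHz mod fs = 2.9 MHz.
2.9 MHz ≤ fs/2 = 11.45 MHz, appears at 2.9 MHz.
25.8 MHz mod fs = 2.9 MHz.
2.9 MHz ≤ fs/2 = 11.45 MHz, appears at 2.9 MHz.
25.8 MHz and 48.7 MHz both map to 2.9 MHz.

25.8 MHz, 48.7 MHz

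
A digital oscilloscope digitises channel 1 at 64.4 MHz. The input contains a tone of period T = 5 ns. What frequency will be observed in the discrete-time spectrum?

6.8 MHz

T = 5 ns → f = 1/T = 200 MHz.
200 MHz mod fs = 6.8 MHz.
6.8 MHz ≤ fs/2 = 32.2 MHz, appears at 6.8 MHz.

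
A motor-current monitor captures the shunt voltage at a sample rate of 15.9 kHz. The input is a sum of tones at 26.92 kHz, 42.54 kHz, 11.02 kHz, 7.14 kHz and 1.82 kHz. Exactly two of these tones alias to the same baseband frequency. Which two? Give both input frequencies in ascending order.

fs/2 = 7.95 kHz.
26.92 kHz mod fs = 11.02 kHz.
11.02 kHz > fs/2 = 7.95 kHz, folds to fs − 11.02 kHz = 4.88 kHz.
42.54 kHz mod fs = 10.74 kHz.
10.74 kHz > fs/2 = 7.95 kHz, folds to fs − 10.74 kHz = 5.16 kHz.
11.02 kHz > fs/2 = 7.95 kHz, folds to fs − 11.02 kHz = 4.88 kHz.
7.14 kHz ≤ fs/2 = 7.95 kHz, passes unchanged.
1.82 kHz ≤ fs/2 = 7.95 kHz, passes unchanged.
11.02 kHz and 26.92 kHz both map to 4.88 kHz.

11.02 kHz, 26.92 kHz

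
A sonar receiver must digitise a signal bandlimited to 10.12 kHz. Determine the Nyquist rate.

Nyquist rate = 2 × 10.12 kHz = 20.24 kHz.

20.24 kHz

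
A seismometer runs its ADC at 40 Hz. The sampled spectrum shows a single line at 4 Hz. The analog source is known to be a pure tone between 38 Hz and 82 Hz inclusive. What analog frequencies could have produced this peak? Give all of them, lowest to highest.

Frequencies that alias to 4 Hz are k·fs ± 4 Hz for integer k ≥ 0.
k=0: 4 Hz.
k=1: 36 Hz, 44 Hz.
k=2: 76 Hz, 84 Hz.
k=3: 116 Hz, 124 Hz.
Within [38 Hz, 82 Hz]: 44 Hz, 76 Hz.

44 Hz, 76 Hz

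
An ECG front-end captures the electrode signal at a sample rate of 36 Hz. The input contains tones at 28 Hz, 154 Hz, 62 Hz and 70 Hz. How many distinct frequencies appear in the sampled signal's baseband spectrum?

fs/2 = 18 Hz.
28 Hz > fs/2 = 18 Hz, folds to fs − 28 Hz = 8 Hz.
154 Hz mod fs = 10 Hz.
10 Hz ≤ fs/2 = 18 Hz, appears at 10 Hz.
62 Hz mod fs = 26 Hz.
26 Hz > fs/2 = 18 Hz, folds to fs − 26 Hz = 10 Hz.
70 Hz mod fs = 34 Hz.
34 Hz > fs/2 = 18 Hz, folds to fs − 34 Hz = 2 Hz.
Distinct values: {2 Hz, 8 Hz, 10 Hz} → 3.

3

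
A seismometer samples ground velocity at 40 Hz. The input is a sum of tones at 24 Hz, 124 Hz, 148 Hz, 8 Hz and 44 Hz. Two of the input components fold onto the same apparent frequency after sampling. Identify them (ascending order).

44 Hz, 124 Hz

fs/2 = 20 Hz.
24 Hz > fs/2 = 20 Hz, folds to fs − 24 Hz = 16 Hz.
124 Hz mod fs = 4 Hz.
4 Hz ≤ fs/2 = 20 Hz, appears at 4 Hz.
148 Hz mod fs = 28 Hz.
28 Hz > fs/2 = 20 Hz, folds to fs − 28 Hz = 12 Hz.
8 Hz ≤ fs/2 = 20 Hz, passes unchanged.
44 Hz mod fs = 4 Hz.
4 Hz ≤ fs/2 = 20 Hz, appears at 4 Hz.
44 Hz and 124 Hz both map to 4 Hz.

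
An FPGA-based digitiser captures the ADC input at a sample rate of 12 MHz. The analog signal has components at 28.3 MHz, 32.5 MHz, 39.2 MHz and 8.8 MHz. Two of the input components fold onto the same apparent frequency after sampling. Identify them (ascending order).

fs/2 = 6 MHz.
28.3 MHz mod fs = 4.3 MHz.
4.3 MHz ≤ fs/2 = 6 MHz, appears at 4.3 MHz.
32.5 MHz mod fs = 8.5 MHz.
8.5 MHz > fs/2 = 6 MHz, folds to fs − 8.5 MHz = 3.5 MHz.
39.2 MHz mod fs = 3.2 MHz.
3.2 MHz ≤ fs/2 = 6 MHz, appears at 3.2 MHz.
8.8 MHz > fs/2 = 6 MHz, folds to fs − 8.8 MHz = 3.2 MHz.
8.8 MHz and 39.2 MHz both map to 3.2 MHz.

8.8 MHz, 39.2 MHz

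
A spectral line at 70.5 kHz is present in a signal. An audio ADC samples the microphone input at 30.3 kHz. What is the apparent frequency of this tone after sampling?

70.5 kHz mod fs = 9.9 kHz.
9.9 kHz ≤ fs/2 = 15.15 kHz, appears at 9.9 kHz.

9.9 kHz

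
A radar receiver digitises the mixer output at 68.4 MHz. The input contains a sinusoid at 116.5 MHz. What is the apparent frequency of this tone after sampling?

116.5 MHz mod fs = 48.1 MHz.
48.1 MHz > fs/2 = 34.2 MHz, folds to fs − 48.1 MHz = 20.3 MHz.

20.3 MHz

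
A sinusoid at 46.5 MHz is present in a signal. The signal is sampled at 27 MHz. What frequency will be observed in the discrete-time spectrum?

46.5 MHz mod fs = 19.5 MHz.
19.5 MHz > fs/2 = 13.5 MHz, folds to fs − 19.5 MHz = 7.5 MHz.

7.5 MHz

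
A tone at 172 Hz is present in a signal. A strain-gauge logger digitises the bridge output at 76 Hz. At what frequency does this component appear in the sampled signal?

172 Hz mod fs = 20 Hz.
20 Hz ≤ fs/2 = 38 Hz, appears at 20 Hz.

20 Hz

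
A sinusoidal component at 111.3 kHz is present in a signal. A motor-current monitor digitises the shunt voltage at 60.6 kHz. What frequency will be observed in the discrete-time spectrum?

9.9 kHz

111.3 kHz mod fs = 50.7 kHz.
50.7 kHz > fs/2 = 30.3 kHz, folds to fs − 50.7 kHz = 9.9 kHz.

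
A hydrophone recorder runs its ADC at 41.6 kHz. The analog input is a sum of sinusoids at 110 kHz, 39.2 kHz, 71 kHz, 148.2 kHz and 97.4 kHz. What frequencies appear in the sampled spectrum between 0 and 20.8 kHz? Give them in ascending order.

fs/2 = 20.8 kHz.
110 kHz mod fs = 26.8 kHz.
26.8 kHz > fs/2 = 20.8 kHz, folds to fs − 26.8 kHz = 14.8 kHz.
39.2 kHz > fs/2 = 20.8 kHz, folds to fs − 39.2 kHz = 2.4 kHz.
71 kHz mod fs = 29.4 kHz.
29.4 kHz > fs/2 = 20.8 kHz, folds to fs − 29.4 kHz = 12.2 kHz.
148.2 kHz mod fs = 23.4 kHz.
23.4 kHz > fs/2 = 20.8 kHz, folds to fs − 23.4 kHz = 18.2 kHz.
97.4 kHz mod fs = 14.2 kHz.
14.2 kHz ≤ fs/2 = 20.8 kHz, appears at 14.2 kHz.
Distinct values: {2.4 kHz, 12.2 kHz, 14.2 kHz, 14.8 kHz, 18.2 kHz}.

2.4 kHz, 12.2 kHz, 14.2 kHz, 14.8 kHz, 18.2 kHz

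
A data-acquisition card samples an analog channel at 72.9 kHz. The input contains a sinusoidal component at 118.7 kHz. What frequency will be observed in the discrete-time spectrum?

118.7 kHz mod fs = 45.8 kHz.
45.8 kHz > fs/2 = 36.45 kHz, folds to fs − 45.8 kHz = 27.1 kHz.

27.1 kHz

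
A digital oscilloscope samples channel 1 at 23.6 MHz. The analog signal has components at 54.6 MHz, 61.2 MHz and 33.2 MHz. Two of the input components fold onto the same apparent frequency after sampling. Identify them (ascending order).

33.2 MHz, 61.2 MHz

fs/2 = 11.8 MHz.
54.6 MHz mod fs = 7.4 MHz.
7.4 MHz ≤ fs/2 = 11.8 MHz, appears at 7.4 MHz.
61.2 MHz mod fs = 14 MHz.
14 MHz > fs/2 = 11.8 MHz, folds to fs − 14 MHz = 9.6 MHz.
33.2 MHz mod fs = 9.6 MHz.
9.6 MHz ≤ fs/2 = 11.8 MHz, appears at 9.6 MHz.
33.2 MHz and 61.2 MHz both map to 9.6 MHz.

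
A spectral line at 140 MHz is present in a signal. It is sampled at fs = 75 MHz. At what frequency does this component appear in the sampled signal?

10 MHz

140 MHz mod fs = 65 MHz.
65 MHz > fs/2 = 37.5 MHz, folds to fs − 65 MHz = 10 MHz.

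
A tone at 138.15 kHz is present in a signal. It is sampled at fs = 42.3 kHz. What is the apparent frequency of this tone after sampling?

138.15 kHz mod fs = 11.25 kHz.
11.25 kHz ≤ fs/2 = 21.15 kHz, appears at 11.25 kHz.

11.25 kHz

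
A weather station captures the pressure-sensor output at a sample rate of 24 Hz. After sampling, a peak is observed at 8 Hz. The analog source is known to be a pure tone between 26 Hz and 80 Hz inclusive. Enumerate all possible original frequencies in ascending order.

32 Hz, 40 Hz, 56 Hz, 64 Hz, 80 Hz

Frequencies that alias to 8 Hz are k·fs ± 8 Hz for integer k ≥ 0.
k=0: 8 Hz.
k=1: 16 Hz, 32 Hz.
k=2: 40 Hz, 56 Hz.
k=3: 64 Hz, 80 Hz.
k=4: 88 Hz, 104 Hz.
Within [26 Hz, 80 Hz]: 32 Hz, 40 Hz, 56 Hz, 64 Hz, 80 Hz.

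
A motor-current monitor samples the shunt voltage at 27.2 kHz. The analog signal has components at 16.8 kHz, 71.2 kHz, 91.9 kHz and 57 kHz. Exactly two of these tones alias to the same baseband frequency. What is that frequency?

fs/2 = 13.6 kHz.
16.8 kHz > fs/2 = 13.6 kHz, folds to fs − 16.8 kHz = 10.4 kHz.
71.2 kHz mod fs = 16.8 kHz.
16.8 kHz > fs/2 = 13.6 kHz, folds to fs − 16.8 kHz = 10.4 kHz.
91.9 kHz mod fs = 10.3 kHz.
10.3 kHz ≤ fs/2 = 13.6 kHz, appears at 10.3 kHz.
57 kHz mod fs = 2.6 kHz.
2.6 kHz ≤ fs/2 = 13.6 kHz, appears at 2.6 kHz.
16.8 kHz and 71.2 kHz both map to 10.4 kHz.

10.4 kHz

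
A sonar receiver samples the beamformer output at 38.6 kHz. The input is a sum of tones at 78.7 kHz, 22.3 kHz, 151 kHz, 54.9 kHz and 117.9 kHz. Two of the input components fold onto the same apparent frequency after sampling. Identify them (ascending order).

fs/2 = 19.3 kHz.
78.7 kHz mod fs = 1.5 kHz.
1.5 kHz ≤ fs/2 = 19.3 kHz, appears at 1.5 kHz.
22.3 kHz > fs/2 = 19.3 kHz, folds to fs − 22.3 kHz = 16.3 kHz.
151 kHz mod fs = 35.2 kHz.
35.2 kHz > fs/2 = 19.3 kHz, folds to fs − 35.2 kHz = 3.4 kHz.
54.9 kHz mod fs = 16.3 kHz.
16.3 kHz ≤ fs/2 = 19.3 kHz, appears at 16.3 kHz.
117.9 kHz mod fs = 2.1 kHz.
2.1 kHz ≤ fs/2 = 19.3 kHz, appears at 2.1 kHz.
22.3 kHz and 54.9 kHz both map to 16.3 kHz.

22.3 kHz, 54.9 kHz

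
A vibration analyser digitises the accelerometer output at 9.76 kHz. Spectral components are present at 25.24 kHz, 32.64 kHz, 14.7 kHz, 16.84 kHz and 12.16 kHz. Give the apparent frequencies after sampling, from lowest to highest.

fs/2 = 4.88 kHz.
25.24 kHz mod fs = 5.72 kHz.
5.72 kHz > fs/2 = 4.88 kHz, folds to fs − 5.72 kHz = 4.04 kHz.
32.64 kHz mod fs = 3.36 kHz.
3.36 kHz ≤ fs/2 = 4.88 kHz, appears at 3.36 kHz.
14.7 kHz mod fs = 4.94 kHz.
4.94 kHz > fs/2 = 4.88 kHz, folds to fs − 4.94 kHz = 4.82 kHz.
16.84 kHz mod fs = 7.08 kHz.
7.08 kHz > fs/2 = 4.88 kHz, folds to fs − 7.08 kHz = 2.68 kHz.
12.16 kHz mod fs = 2.4 kHz.
2.4 kHz ≤ fs/2 = 4.88 kHz, appears at 2.4 kHz.
Distinct values: {2.4 kHz, 2.68 kHz, 3.36 kHz, 4.04 kHz, 4.82 kHz}.

2.4 kHz, 2.68 kHz, 3.36 kHz, 4.04 kHz, 4.82 kHz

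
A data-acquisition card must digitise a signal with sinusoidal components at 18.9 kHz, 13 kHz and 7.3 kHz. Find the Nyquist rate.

Highest-frequency component: 18.9 kHz.
Nyquist rate = 2 × 18.9 kHz = 37.8 kHz.

37.8 kHz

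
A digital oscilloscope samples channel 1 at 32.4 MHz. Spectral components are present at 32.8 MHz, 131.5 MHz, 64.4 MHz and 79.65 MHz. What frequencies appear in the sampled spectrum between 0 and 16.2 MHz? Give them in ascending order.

0.4 MHz, 1.9 MHz, 14.85 MHz

fs/2 = 16.2 MHz.
32.8 MHz mod fs = 0.4 MHz.
0.4 MHz ≤ fs/2 = 16.2 MHz, appears at 0.4 MHz.
131.5 MHz mod fs = 1.9 MHz.
1.9 MHz ≤ fs/2 = 16.2 MHz, appears at 1.9 MHz.
64.4 MHz mod fs = 32 MHz.
32 MHz > fs/2 = 16.2 MHz, folds to fs − 32 MHz = 0.4 MHz.
79.65 MHz mod fs = 14.85 MHz.
14.85 MHz ≤ fs/2 = 16.2 MHz, appears at 14.85 MHz.
Distinct values: {0.4 MHz, 1.9 MHz, 14.85 MHz}.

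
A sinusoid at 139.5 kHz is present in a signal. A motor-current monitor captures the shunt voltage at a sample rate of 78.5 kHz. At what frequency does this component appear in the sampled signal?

17.5 kHz

139.5 kHz mod fs = 61 kHz.
61 kHz > fs/2 = 39.25 kHz, folds to fs − 61 kHz = 17.5 kHz.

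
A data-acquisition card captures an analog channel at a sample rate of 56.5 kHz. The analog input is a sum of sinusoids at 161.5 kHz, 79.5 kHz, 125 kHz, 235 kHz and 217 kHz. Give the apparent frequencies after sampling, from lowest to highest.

fs/2 = 28.25 kHz.
161.5 kHz mod fs = 48.5 kHz.
48.5 kHz > fs/2 = 28.25 kHz, folds to fs − 48.5 kHz = 8 kHz.
79.5 kHz mod fs = 23 kHz.
23 kHz ≤ fs/2 = 28.25 kHz, appears at 23 kHz.
125 kHz mod fs = 12 kHz.
12 kHz ≤ fs/2 = 28.25 kHz, appears at 12 kHz.
235 kHz mod fs = 9 kHz.
9 kHz ≤ fs/2 = 28.25 kHz, appears at 9 kHz.
217 kHz mod fs = 47.5 kHz.
47.5 kHz > fs/2 = 28.25 kHz, folds to fs − 47.5 kHz = 9 kHz.
Distinct values: {8 kHz, 9 kHz, 12 kHz, 23 kHz}.

8 kHz, 9 kHz, 12 kHz, 23 kHz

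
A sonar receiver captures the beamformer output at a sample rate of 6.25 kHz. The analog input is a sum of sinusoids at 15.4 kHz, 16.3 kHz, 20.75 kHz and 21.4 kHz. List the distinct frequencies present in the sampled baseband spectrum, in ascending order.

fs/2 = 3.125 kHz.
15.4 kHz mod fs = 2.9 kHz.
2.9 kHz ≤ fs/2 = 3.125 kHz, appears at 2.9 kHz.
16.3 kHz mod fs = 3.8 kHz.
3.8 kHz > fs/2 = 3.125 kHz, folds to fs − 3.8 kHz = 2.45 kHz.
20.75 kHz mod fs = 2 kHz.
2 kHz ≤ fs/2 = 3.125 kHz, appears at 2 kHz.
21.4 kHz mod fs = 2.65 kHz.
2.65 kHz ≤ fs/2 = 3.125 kHz, appears at 2.65 kHz.
Distinct values: {2 kHz, 2.45 kHz, 2.65 kHz, 2.9 kHz}.

2 kHz, 2.45 kHz, 2.65 kHz, 2.9 kHz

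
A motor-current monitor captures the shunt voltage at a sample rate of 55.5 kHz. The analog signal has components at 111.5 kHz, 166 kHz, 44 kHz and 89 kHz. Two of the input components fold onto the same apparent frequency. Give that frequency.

0.5 kHz

fs/2 = 27.75 kHz.
111.5 kHz mod fs = 0.5 kHz.
0.5 kHz ≤ fs/2 = 27.75 kHz, appears at 0.5 kHz.
166 kHz mod fs = 55 kHz.
55 kHz > fs/2 = 27.75 kHz, folds to fs − 55 kHz = 0.5 kHz.
44 kHz > fs/2 = 27.75 kHz, folds to fs − 44 kHz = 11.5 kHz.
89 kHz mod fs = 33.5 kHz.
33.5 kHz > fs/2 = 27.75 kHz, folds to fs − 33.5 kHz = 22 kHz.
111.5 kHz and 166 kHz both map to 0.5 kHz.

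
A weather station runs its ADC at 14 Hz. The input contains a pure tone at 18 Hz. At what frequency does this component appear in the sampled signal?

4 Hz

18 Hz mod fs = 4 Hz.
4 Hz ≤ fs/2 = 7 Hz, appears at 4 Hz.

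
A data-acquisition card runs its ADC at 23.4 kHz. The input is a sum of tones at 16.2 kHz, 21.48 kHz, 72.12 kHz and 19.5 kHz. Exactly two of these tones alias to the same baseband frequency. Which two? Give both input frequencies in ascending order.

fs/2 = 11.7 kHz.
16.2 kHz > fs/2 = 11.7 kHz, folds to fs − 16.2 kHz = 7.2 kHz.
21.48 kHz > fs/2 = 11.7 kHz, folds to fs − 21.48 kHz = 1.92 kHz.
72.12 kHz mod fs = 1.92 kHz.
1.92 kHz ≤ fs/2 = 11.7 kHz, appears at 1.92 kHz.
19.5 kHz > fs/2 = 11.7 kHz, folds to fs − 19.5 kHz = 3.9 kHz.
21.48 kHz and 72.12 kHz both map to 1.92 kHz.

21.48 kHz, 72.12 kHz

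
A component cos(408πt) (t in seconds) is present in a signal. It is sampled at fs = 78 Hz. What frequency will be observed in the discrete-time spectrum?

ω = 408π rad/s → f = ω/(2π) = 204 Hz.
204 Hz mod fs = 48 Hz.
48 Hz > fs/2 = 39 Hz, folds to fs − 48 Hz = 30 Hz.

30 Hz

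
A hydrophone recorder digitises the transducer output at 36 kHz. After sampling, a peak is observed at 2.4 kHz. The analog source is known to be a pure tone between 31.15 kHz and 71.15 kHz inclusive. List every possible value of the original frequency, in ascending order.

Frequencies that alias to 2.4 kHz are k·fs ± 2.4 kHz for integer k ≥ 0.
k=0: 2.4 kHz.
k=1: 33.6 kHz, 38.4 kHz.
k=2: 69.6 kHz, 74.4 kHz.
k=3: 105.6 kHz, 110.4 kHz.
Within [31.15 kHz, 71.15 kHz]: 33.6 kHz, 38.4 kHz, 69.6 kHz.

33.6 kHz, 38.4 kHz, 69.6 kHz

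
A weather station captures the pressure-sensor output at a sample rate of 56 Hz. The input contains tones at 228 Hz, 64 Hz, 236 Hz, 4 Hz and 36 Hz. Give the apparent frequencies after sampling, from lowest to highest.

4 Hz, 8 Hz, 12 Hz, 20 Hz

fs/2 = 28 Hz.
228 Hz mod fs = 4 Hz.
4 Hz ≤ fs/2 = 28 Hz, appears at 4 Hz.
64 Hz mod fs = 8 Hz.
8 Hz ≤ fs/2 = 28 Hz, appears at 8 Hz.
236 Hz mod fs = 12 Hz.
12 Hz ≤ fs/2 = 28 Hz, appears at 12 Hz.
4 Hz ≤ fs/2 = 28 Hz, passes unchanged.
36 Hz > fs/2 = 28 Hz, folds to fs − 36 Hz = 20 Hz.
Distinct values: {4 Hz, 8 Hz, 12 Hz, 20 Hz}.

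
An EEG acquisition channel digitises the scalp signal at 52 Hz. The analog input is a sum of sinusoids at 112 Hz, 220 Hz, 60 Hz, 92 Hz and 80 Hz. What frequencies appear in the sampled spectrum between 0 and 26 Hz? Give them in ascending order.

8 Hz, 12 Hz, 24 Hz

fs/2 = 26 Hz.
112 Hz mod fs = 8 Hz.
8 Hz ≤ fs/2 = 26 Hz, appears at 8 Hz.
220 Hz mod fs = 12 Hz.
12 Hz ≤ fs/2 = 26 Hz, appears at 12 Hz.
60 Hz mod fs = 8 Hz.
8 Hz ≤ fs/2 = 26 Hz, appears at 8 Hz.
92 Hz mod fs = 40 Hz.
40 Hz > fs/2 = 26 Hz, folds to fs − 40 Hz = 12 Hz.
80 Hz mod fs = 28 Hz.
28 Hz > fs/2 = 26 Hz, folds to fs − 28 Hz = 24 Hz.
Distinct values: {8 Hz, 12 Hz, 24 Hz}.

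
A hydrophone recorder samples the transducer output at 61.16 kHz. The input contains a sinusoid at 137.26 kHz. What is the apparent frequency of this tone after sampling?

137.26 kHz mod fs = 14.94 kHz.
14.94 kHz ≤ fs/2 = 30.58 kHz, appears at 14.94 kHz.

14.94 kHz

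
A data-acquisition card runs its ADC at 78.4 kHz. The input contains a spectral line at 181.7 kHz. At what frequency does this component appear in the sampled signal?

24.9 kHz

181.7 kHz mod fs = 24.9 kHz.
24.9 kHz ≤ fs/2 = 39.2 kHz, appears at 24.9 kHz.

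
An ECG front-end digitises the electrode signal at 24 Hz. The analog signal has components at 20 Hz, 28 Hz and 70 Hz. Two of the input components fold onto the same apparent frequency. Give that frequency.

4 Hz

fs/2 = 12 Hz.
20 Hz > fs/2 = 12 Hz, folds to fs − 20 Hz = 4 Hz.
28 Hz mod fs = 4 Hz.
4 Hz ≤ fs/2 = 12 Hz, appears at 4 Hz.
70 Hz mod fs = 22 Hz.
22 Hz > fs/2 = 12 Hz, folds to fs − 22 Hz = 2 Hz.
20 Hz and 28 Hz both map to 4 Hz.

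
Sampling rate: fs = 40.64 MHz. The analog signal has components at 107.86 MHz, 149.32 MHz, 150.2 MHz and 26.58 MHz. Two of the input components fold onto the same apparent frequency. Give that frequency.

14.06 MHz

fs/2 = 20.32 MHz.
107.86 MHz mod fs = 26.58 MHz.
26.58 MHz > fs/2 = 20.32 MHz, folds to fs − 26.58 MHz = 14.06 MHz.
149.32 MHz mod fs = 27.4 MHz.
27.4 MHz > fs/2 = 20.32 MHz, folds to fs − 27.4 MHz = 13.24 MHz.
150.2 MHz mod fs = 28.28 MHz.
28.28 MHz > fs/2 = 20.32 MHz, folds to fs − 28.28 MHz = 12.36 MHz.
26.58 MHz > fs/2 = 20.32 MHz, folds to fs − 26.58 MHz = 14.06 MHz.
26.58 MHz and 107.86 MHz both map to 14.06 MHz.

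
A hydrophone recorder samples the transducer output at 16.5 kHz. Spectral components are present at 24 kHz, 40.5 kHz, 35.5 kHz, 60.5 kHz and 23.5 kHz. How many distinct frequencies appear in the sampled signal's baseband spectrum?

fs/2 = 8.25 kHz.
24 kHz mod fs = 7.5 kHz.
7.5 kHz ≤ fs/2 = 8.25 kHz, appears at 7.5 kHz.
40.5 kHz mod fs = 7.5 kHz.
7.5 kHz ≤ fs/2 = 8.25 kHz, appears at 7.5 kHz.
35.5 kHz mod fs = 2.5 kHz.
2.5 kHz ≤ fs/2 = 8.25 kHz, appears at 2.5 kHz.
60.5 kHz mod fs = 11 kHz.
11 kHz > fs/2 = 8.25 kHz, folds to fs − 11 kHz = 5.5 kHz.
23.5 kHz mod fs = 7 kHz.
7 kHz ≤ fs/2 = 8.25 kHz, appears at 7 kHz.
Distinct values: {2.5 kHz, 5.5 kHz, 7 kHz, 7.5 kHz} → 4.

4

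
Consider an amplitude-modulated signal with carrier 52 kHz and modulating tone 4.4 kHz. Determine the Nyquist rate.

112.8 kHz

AM sidebands sit at fc ± fm = 47.6 kHz and 56.4 kHz.
Highest-frequency component: 56.4 kHz.
Nyquist rate = 2 × 56.4 kHz = 112.8 kHz.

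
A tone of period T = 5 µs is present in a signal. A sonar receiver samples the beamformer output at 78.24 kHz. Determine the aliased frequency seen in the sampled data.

34.72 kHz

T = 5 µs → f = 1/T = 200 kHz.
200 kHz mod fs = 43.52 kHz.
43.52 kHz > fs/2 = 39.12 kHz, folds to fs − 43.52 kHz = 34.72 kHz.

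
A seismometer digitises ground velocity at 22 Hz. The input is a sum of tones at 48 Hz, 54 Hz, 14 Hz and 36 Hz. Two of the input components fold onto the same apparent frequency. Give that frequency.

fs/2 = 11 Hz.
48 Hz mod fs = 4 Hz.
4 Hz ≤ fs/2 = 11 Hz, appears at 4 Hz.
54 Hz mod fs = 10 Hz.
10 Hz ≤ fs/2 = 11 Hz, appears at 10 Hz.
14 Hz > fs/2 = 11 Hz, folds to fs − 14 Hz = 8 Hz.
36 Hz mod fs = 14 Hz.
14 Hz > fs/2 = 11 Hz, folds to fs − 14 Hz = 8 Hz.
14 Hz and 36 Hz both map to 8 Hz.

8 Hz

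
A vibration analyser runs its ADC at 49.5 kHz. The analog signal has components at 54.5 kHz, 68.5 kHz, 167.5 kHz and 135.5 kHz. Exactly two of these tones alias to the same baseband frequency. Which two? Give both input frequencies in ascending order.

fs/2 = 24.75 kHz.
54.5 kHz mod fs = 5 kHz.
5 kHz ≤ fs/2 = 24.75 kHz, appears at 5 kHz.
68.5 kHz mod fs = 19 kHz.
19 kHz ≤ fs/2 = 24.75 kHz, appears at 19 kHz.
167.5 kHz mod fs = 19 kHz.
19 kHz ≤ fs/2 = 24.75 kHz, appears at 19 kHz.
135.5 kHz mod fs = 36.5 kHz.
36.5 kHz > fs/2 = 24.75 kHz, folds to fs − 36.5 kHz = 13 kHz.
68.5 kHz and 167.5 kHz both map to 19 kHz.

68.5 kHz, 167.5 kHz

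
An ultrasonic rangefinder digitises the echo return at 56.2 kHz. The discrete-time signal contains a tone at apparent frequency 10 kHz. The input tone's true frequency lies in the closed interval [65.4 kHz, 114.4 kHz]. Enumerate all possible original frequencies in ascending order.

Frequencies that alias to 10 kHz are k·fs ± 10 kHz for integer k ≥ 0.
k=0: 10 kHz.
k=1: 46.2 kHz, 66.2 kHz.
k=2: 102.4 kHz, 122.4 kHz.
k=3: 158.6 kHz, 178.6 kHz.
Within [65.4 kHz, 114.4 kHz]: 66.2 kHz, 102.4 kHz.

66.2 kHz, 102.4 kHz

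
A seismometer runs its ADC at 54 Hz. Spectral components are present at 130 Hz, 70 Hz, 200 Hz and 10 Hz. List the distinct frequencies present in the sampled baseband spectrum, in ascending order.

10 Hz, 16 Hz, 22 Hz

fs/2 = 27 Hz.
130 Hz mod fs = 22 Hz.
22 Hz ≤ fs/2 = 27 Hz, appears at 22 Hz.
70 Hz mod fs = 16 Hz.
16 Hz ≤ fs/2 = 27 Hz, appears at 16 Hz.
200 Hz mod fs = 38 Hz.
38 Hz > fs/2 = 27 Hz, folds to fs − 38 Hz = 16 Hz.
10 Hz ≤ fs/2 = 27 Hz, passes unchanged.
Distinct values: {10 Hz, 16 Hz, 22 Hz}.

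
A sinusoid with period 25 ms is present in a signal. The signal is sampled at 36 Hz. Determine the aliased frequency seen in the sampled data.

T = 25 ms → f = 1/T = 40 Hz.
40 Hz mod fs = 4 Hz.
4 Hz ≤ fs/2 = 18 Hz, appears at 4 Hz.

4 Hz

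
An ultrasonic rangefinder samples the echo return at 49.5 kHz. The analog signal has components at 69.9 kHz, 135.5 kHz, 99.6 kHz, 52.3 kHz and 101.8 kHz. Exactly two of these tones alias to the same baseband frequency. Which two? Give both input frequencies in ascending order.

52.3 kHz, 101.8 kHz

fs/2 = 24.75 kHz.
69.9 kHz mod fs = 20.4 kHz.
20.4 kHz ≤ fs/2 = 24.75 kHz, appears at 20.4 kHz.
135.5 kHz mod fs = 36.5 kHz.
36.5 kHz > fs/2 = 24.75 kHz, folds to fs − 36.5 kHz = 13 kHz.
99.6 kHz mod fs = 0.6 kHz.
0.6 kHz ≤ fs/2 = 24.75 kHz, appears at 0.6 kHz.
52.3 kHz mod fs = 2.8 kHz.
2.8 kHz ≤ fs/2 = 24.75 kHz, appears at 2.8 kHz.
101.8 kHz mod fs = 2.8 kHz.
2.8 kHz ≤ fs/2 = 24.75 kHz, appears at 2.8 kHz.
52.3 kHz and 101.8 kHz both map to 2.8 kHz.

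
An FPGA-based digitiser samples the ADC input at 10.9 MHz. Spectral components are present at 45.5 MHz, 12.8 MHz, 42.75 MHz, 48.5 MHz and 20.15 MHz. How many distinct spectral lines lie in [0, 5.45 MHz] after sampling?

fs/2 = 5.45 MHz.
45.5 MHz mod fs = 1.9 MHz.
1.9 MHz ≤ fs/2 = 5.45 MHz, appears at 1.9 MHz.
12.8 MHz mod fs = 1.9 MHz.
1.9 MHz ≤ fs/2 = 5.45 MHz, appears at 1.9 MHz.
42.75 MHz mod fs = 10.05 MHz.
10.05 MHz > fs/2 = 5.45 MHz, folds to fs − 10.05 MHz = 0.85 MHz.
48.5 MHz mod fs = 4.9 MHz.
4.9 MHz ≤ fs/2 = 5.45 MHz, appears at 4.9 MHz.
20.15 MHz mod fs = 9.25 MHz.
9.25 MHz > fs/2 = 5.45 MHz, folds to fs − 9.25 MHz = 1.65 MHz.
Distinct values: {0.85 MHz, 1.65 MHz, 1.9 MHz, 4.9 MHz} → 4.

4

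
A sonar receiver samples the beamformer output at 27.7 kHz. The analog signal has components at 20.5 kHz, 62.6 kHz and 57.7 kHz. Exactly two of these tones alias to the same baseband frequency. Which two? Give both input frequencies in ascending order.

20.5 kHz, 62.6 kHz

fs/2 = 13.85 kHz.
20.5 kHz > fs/2 = 13.85 kHz, folds to fs − 20.5 kHz = 7.2 kHz.
62.6 kHz mod fs = 7.2 kHz.
7.2 kHz ≤ fs/2 = 13.85 kHz, appears at 7.2 kHz.
57.7 kHz mod fs = 2.3 kHz.
2.3 kHz ≤ fs/2 = 13.85 kHz, appears at 2.3 kHz.
20.5 kHz and 62.6 kHz both map to 7.2 kHz.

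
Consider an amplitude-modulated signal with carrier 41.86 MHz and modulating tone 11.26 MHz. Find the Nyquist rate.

106.24 MHz

AM sidebands sit at fc ± fm = 30.6 MHz and 53.12 MHz.
Highest-frequency component: 53.12 MHz.
Nyquist rate = 2 × 53.12 MHz = 106.24 MHz.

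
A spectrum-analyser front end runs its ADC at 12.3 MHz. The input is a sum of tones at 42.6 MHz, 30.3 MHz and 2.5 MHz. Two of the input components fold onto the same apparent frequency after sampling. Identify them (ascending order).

fs/2 = 6.15 MHz.
42.6 MHz mod fs = 5.7 MHz.
5.7 MHz ≤ fs/2 = 6.15 MHz, appears at 5.7 MHz.
30.3 MHz mod fs = 5.7 MHz.
5.7 MHz ≤ fs/2 = 6.15 MHz, appears at 5.7 MHz.
2.5 MHz ≤ fs/2 = 6.15 MHz, passes unchanged.
30.3 MHz and 42.6 MHz both map to 5.7 MHz.

30.3 MHz, 42.6 MHz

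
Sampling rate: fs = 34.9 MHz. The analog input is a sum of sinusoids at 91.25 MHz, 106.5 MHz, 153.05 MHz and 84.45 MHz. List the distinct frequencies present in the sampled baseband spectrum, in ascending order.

1.8 MHz, 13.45 MHz, 14.65 MHz

fs/2 = 17.45 MHz.
91.25 MHz mod fs = 21.45 MHz.
21.45 MHz > fs/2 = 17.45 MHz, folds to fs − 21.45 MHz = 13.45 MHz.
106.5 MHz mod fs = 1.8 MHz.
1.8 MHz ≤ fs/2 = 17.45 MHz, appears at 1.8 MHz.
153.05 MHz mod fs = 13.45 MHz.
13.45 MHz ≤ fs/2 = 17.45 MHz, appears at 13.45 MHz.
84.45 MHz mod fs = 14.65 MHz.
14.65 MHz ≤ fs/2 = 17.45 MHz, appears at 14.65 MHz.
Distinct values: {1.8 MHz, 13.45 MHz, 14.65 MHz}.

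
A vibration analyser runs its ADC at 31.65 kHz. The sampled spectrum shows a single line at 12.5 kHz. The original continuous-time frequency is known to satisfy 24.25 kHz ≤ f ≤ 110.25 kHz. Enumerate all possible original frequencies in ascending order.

Frequencies that alias to 12.5 kHz are k·fs ± 12.5 kHz for integer k ≥ 0.
k=0: 12.5 kHz.
k=1: 19.15 kHz, 44.15 kHz.
k=2: 50.8 kHz, 75.8 kHz.
k=3: 82.45 kHz, 107.45 kHz.
k=4: 114.1 kHz, 139.1 kHz.
Within [24.25 kHz, 110.25 kHz]: 44.15 kHz, 50.8 kHz, 75.8 kHz, 82.45 kHz, 107.45 kHz.

44.15 kHz, 50.8 kHz, 75.8 kHz, 82.45 kHz, 107.45 kHz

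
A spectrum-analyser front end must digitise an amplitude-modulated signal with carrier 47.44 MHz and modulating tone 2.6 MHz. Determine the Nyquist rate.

100.08 MHz

AM sidebands sit at fc ± fm = 44.84 MHz and 50.04 MHz.
Highest-frequency component: 50.04 MHz.
Nyquist rate = 2 × 50.04 MHz = 100.08 MHz.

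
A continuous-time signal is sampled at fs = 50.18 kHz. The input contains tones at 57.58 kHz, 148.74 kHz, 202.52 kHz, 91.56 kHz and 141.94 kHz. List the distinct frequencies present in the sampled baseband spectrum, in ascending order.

1.8 kHz, 7.4 kHz, 8.6 kHz, 8.8 kHz

fs/2 = 25.09 kHz.
57.58 kHz mod fs = 7.4 kHz.
7.4 kHz ≤ fs/2 = 25.09 kHz, appears at 7.4 kHz.
148.74 kHz mod fs = 48.38 kHz.
48.38 kHz > fs/2 = 25.09 kHz, folds to fs − 48.38 kHz = 1.8 kHz.
202.52 kHz mod fs = 1.8 kHz.
1.8 kHz ≤ fs/2 = 25.09 kHz, appears at 1.8 kHz.
91.56 kHz mod fs = 41.38 kHz.
41.38 kHz > fs/2 = 25.09 kHz, folds to fs − 41.38 kHz = 8.8 kHz.
141.94 kHz mod fs = 41.58 kHz.
41.58 kHz > fs/2 = 25.09 kHz, folds to fs − 41.58 kHz = 8.6 kHz.
Distinct values: {1.8 kHz, 7.4 kHz, 8.6 kHz, 8.8 kHz}.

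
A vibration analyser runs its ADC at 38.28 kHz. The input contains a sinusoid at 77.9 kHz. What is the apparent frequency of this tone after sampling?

1.34 kHz

77.9 kHz mod fs = 1.34 kHz.
1.34 kHz ≤ fs/2 = 19.14 kHz, appears at 1.34 kHz.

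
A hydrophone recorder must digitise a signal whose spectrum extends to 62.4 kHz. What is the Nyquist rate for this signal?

Nyquist rate = 2 × 62.4 kHz = 124.8 kHz.

124.8 kHz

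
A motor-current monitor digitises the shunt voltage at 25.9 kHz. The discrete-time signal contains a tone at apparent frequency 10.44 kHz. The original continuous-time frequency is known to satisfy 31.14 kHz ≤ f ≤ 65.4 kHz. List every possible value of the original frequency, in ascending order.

36.34 kHz, 41.36 kHz, 62.24 kHz

Frequencies that alias to 10.44 kHz are k·fs ± 10.44 kHz for integer k ≥ 0.
k=0: 10.44 kHz.
k=1: 15.46 kHz, 36.34 kHz.
k=2: 41.36 kHz, 62.24 kHz.
k=3: 67.26 kHz, 88.14 kHz.
Within [31.14 kHz, 65.4 kHz]: 36.34 kHz, 41.36 kHz, 62.24 kHz.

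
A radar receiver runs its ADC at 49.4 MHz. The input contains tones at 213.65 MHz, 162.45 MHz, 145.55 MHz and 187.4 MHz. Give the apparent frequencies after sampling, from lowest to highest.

fs/2 = 24.7 MHz.
213.65 MHz mod fs = 16.05 MHz.
16.05 MHz ≤ fs/2 = 24.7 MHz, appears at 16.05 MHz.
162.45 MHz mod fs = 14.25 MHz.
14.25 MHz ≤ fs/2 = 24.7 MHz, appears at 14.25 MHz.
145.55 MHz mod fs = 46.75 MHz.
46.75 MHz > fs/2 = 24.7 MHz, folds to fs − 46.75 MHz = 2.65 MHz.
187.4 MHz mod fs = 39.2 MHz.
39.2 MHz > fs/2 = 24.7 MHz, folds to fs − 39.2 MHz = 10.2 MHz.
Distinct values: {2.65 MHz, 10.2 MHz, 14.25 MHz, 16.05 MHz}.

2.65 MHz, 10.2 MHz, 14.25 MHz, 16.05 MHz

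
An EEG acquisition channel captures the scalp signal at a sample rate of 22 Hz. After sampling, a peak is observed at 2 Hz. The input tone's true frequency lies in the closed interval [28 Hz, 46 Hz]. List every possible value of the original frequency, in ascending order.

Frequencies that alias to 2 Hz are k·fs ± 2 Hz for integer k ≥ 0.
k=0: 2 Hz.
k=1: 20 Hz, 24 Hz.
k=2: 42 Hz, 46 Hz.
k=3: 64 Hz, 68 Hz.
Within [28 Hz, 46 Hz]: 42 Hz, 46 Hz.

42 Hz, 46 Hz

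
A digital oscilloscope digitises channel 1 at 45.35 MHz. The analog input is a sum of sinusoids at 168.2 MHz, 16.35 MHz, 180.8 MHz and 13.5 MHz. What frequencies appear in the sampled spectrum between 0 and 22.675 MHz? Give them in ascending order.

fs/2 = 22.675 MHz.
168.2 MHz mod fs = 32.15 MHz.
32.15 MHz > fs/2 = 22.675 MHz, folds to fs − 32.15 MHz = 13.2 MHz.
16.35 MHz ≤ fs/2 = 22.675 MHz, passes unchanged.
180.8 MHz mod fs = 44.75 MHz.
44.75 MHz > fs/2 = 22.675 MHz, folds to fs − 44.75 MHz = 0.6 MHz.
13.5 MHz ≤ fs/2 = 22.675 MHz, passes unchanged.
Distinct values: {0.6 MHz, 13.2 MHz, 13.5 MHz, 16.35 MHz}.

0.6 MHz, 13.2 MHz, 13.5 MHz, 16.35 MHz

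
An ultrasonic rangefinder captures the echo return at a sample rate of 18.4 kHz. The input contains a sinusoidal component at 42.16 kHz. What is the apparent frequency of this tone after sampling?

5.36 kHz

42.16 kHz mod fs = 5.36 kHz.
5.36 kHz ≤ fs/2 = 9.2 kHz, appears at 5.36 kHz.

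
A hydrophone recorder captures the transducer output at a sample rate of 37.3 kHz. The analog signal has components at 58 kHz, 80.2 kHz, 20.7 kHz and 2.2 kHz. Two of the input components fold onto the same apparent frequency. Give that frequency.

fs/2 = 18.65 kHz.
58 kHz mod fs = 20.7 kHz.
20.7 kHz > fs/2 = 18.65 kHz, folds to fs − 20.7 kHz = 16.6 kHz.
80.2 kHz mod fs = 5.6 kHz.
5.6 kHz ≤ fs/2 = 18.65 kHz, appears at 5.6 kHz.
20.7 kHz > fs/2 = 18.65 kHz, folds to fs − 20.7 kHz = 16.6 kHz.
2.2 kHz ≤ fs/2 = 18.65 kHz, passes unchanged.
20.7 kHz and 58 kHz both map to 16.6 kHz.

16.6 kHz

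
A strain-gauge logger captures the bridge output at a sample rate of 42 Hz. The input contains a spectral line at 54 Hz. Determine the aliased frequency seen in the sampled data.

12 Hz

54 Hz mod fs = 12 Hz.
12 Hz ≤ fs/2 = 21 Hz, appears at 12 Hz.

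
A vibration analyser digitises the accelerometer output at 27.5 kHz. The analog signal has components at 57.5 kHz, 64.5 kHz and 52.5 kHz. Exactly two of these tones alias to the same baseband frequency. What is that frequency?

2.5 kHz

fs/2 = 13.75 kHz.
57.5 kHz mod fs = 2.5 kHz.
2.5 kHz ≤ fs/2 = 13.75 kHz, appears at 2.5 kHz.
64.5 kHz mod fs = 9.5 kHz.
9.5 kHz ≤ fs/2 = 13.75 kHz, appears at 9.5 kHz.
52.5 kHz mod fs = 25 kHz.
25 kHz > fs/2 = 13.75 kHz, folds to fs − 25 kHz = 2.5 kHz.
52.5 kHz and 57.5 kHz both map to 2.5 kHz.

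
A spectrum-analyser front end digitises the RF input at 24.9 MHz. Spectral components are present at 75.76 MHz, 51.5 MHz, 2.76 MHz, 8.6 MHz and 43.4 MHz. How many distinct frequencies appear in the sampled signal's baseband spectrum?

fs/2 = 12.45 MHz.
75.76 MHz mod fs = 1.06 MHz.
1.06 MHz ≤ fs/2 = 12.45 MHz, appears at 1.06 MHz.
51.5 MHz mod fs = 1.7 MHz.
1.7 MHz ≤ fs/2 = 12.45 MHz, appears at 1.7 MHz.
2.76 MHz ≤ fs/2 = 12.45 MHz, passes unchanged.
8.6 MHz ≤ fs/2 = 12.45 MHz, passes unchanged.
43.4 MHz mod fs = 18.5 MHz.
18.5 MHz > fs/2 = 12.45 MHz, folds to fs − 18.5 MHz = 6.4 MHz.
Distinct values: {1.06 MHz, 1.7 MHz, 2.76 MHz, 6.4 MHz, 8.6 MHz} → 5.

5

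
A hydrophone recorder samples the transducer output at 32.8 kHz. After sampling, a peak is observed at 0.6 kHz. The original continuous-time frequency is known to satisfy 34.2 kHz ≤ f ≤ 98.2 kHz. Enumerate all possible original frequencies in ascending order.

65 kHz, 66.2 kHz, 97.8 kHz

Frequencies that alias to 0.6 kHz are k·fs ± 0.6 kHz for integer k ≥ 0.
k=0: 0.6 kHz.
k=1: 32.2 kHz, 33.4 kHz.
k=2: 65 kHz, 66.2 kHz.
k=3: 97.8 kHz, 99 kHz.
k=4: 130.6 kHz, 131.8 kHz.
Within [34.2 kHz, 98.2 kHz]: 65 kHz, 66.2 kHz, 97.8 kHz.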